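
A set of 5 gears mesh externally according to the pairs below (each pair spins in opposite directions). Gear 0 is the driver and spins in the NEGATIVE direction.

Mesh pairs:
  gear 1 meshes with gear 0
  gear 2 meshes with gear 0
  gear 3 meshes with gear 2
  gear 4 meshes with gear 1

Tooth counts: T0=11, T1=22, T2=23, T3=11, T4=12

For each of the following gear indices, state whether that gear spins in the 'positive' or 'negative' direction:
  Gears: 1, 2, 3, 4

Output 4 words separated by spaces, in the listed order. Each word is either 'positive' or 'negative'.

Gear 0 (driver): negative (depth 0)
  gear 1: meshes with gear 0 -> depth 1 -> positive (opposite of gear 0)
  gear 2: meshes with gear 0 -> depth 1 -> positive (opposite of gear 0)
  gear 3: meshes with gear 2 -> depth 2 -> negative (opposite of gear 2)
  gear 4: meshes with gear 1 -> depth 2 -> negative (opposite of gear 1)
Queried indices 1, 2, 3, 4 -> positive, positive, negative, negative

Answer: positive positive negative negative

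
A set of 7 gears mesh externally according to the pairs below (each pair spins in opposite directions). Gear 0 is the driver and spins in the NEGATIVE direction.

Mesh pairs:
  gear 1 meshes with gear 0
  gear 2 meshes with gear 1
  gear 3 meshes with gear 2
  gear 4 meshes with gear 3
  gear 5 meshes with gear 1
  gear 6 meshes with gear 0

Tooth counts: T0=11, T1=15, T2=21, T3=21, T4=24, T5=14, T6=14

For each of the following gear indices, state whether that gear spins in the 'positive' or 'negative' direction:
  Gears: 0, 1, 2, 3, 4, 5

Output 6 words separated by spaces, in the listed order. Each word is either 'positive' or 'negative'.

Answer: negative positive negative positive negative negative

Derivation:
Gear 0 (driver): negative (depth 0)
  gear 1: meshes with gear 0 -> depth 1 -> positive (opposite of gear 0)
  gear 2: meshes with gear 1 -> depth 2 -> negative (opposite of gear 1)
  gear 3: meshes with gear 2 -> depth 3 -> positive (opposite of gear 2)
  gear 4: meshes with gear 3 -> depth 4 -> negative (opposite of gear 3)
  gear 5: meshes with gear 1 -> depth 2 -> negative (opposite of gear 1)
  gear 6: meshes with gear 0 -> depth 1 -> positive (opposite of gear 0)
Queried indices 0, 1, 2, 3, 4, 5 -> negative, positive, negative, positive, negative, negative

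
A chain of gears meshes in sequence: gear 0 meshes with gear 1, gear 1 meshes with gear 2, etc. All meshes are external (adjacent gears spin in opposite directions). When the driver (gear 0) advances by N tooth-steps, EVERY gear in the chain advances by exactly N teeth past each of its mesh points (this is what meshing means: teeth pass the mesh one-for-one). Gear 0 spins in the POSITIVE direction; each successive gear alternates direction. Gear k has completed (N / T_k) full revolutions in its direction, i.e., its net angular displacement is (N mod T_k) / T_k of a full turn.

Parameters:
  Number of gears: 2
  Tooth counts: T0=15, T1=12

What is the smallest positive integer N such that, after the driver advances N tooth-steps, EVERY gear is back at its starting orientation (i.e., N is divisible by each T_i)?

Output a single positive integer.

Answer: 60

Derivation:
Gear k returns to start when N is a multiple of T_k.
All gears at start simultaneously when N is a common multiple of [15, 12]; the smallest such N is lcm(15, 12).
Start: lcm = T0 = 15
Fold in T1=12: gcd(15, 12) = 3; lcm(15, 12) = 15 * 12 / 3 = 180 / 3 = 60
Full cycle length = 60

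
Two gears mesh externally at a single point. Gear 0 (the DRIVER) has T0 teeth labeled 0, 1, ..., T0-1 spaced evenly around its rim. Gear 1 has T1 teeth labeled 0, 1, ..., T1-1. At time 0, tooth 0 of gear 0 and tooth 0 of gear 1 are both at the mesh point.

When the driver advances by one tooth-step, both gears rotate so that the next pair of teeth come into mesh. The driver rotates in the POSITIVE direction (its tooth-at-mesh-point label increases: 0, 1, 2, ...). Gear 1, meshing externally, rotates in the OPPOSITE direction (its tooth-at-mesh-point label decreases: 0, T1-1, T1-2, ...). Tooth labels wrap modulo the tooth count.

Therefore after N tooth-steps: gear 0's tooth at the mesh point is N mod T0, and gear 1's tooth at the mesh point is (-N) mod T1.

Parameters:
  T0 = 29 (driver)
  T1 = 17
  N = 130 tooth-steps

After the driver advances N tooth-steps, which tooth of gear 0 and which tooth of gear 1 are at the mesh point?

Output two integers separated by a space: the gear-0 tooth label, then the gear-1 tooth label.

Answer: 14 6

Derivation:
Gear 0 (driver, T0=29): tooth at mesh = N mod T0
  130 = 4 * 29 + 14, so 130 mod 29 = 14
  gear 0 tooth = 14
Gear 1 (driven, T1=17): tooth at mesh = (-N) mod T1
  130 = 7 * 17 + 11, so 130 mod 17 = 11
  (-130) mod 17 = (-11) mod 17 = 17 - 11 = 6
Mesh after 130 steps: gear-0 tooth 14 meets gear-1 tooth 6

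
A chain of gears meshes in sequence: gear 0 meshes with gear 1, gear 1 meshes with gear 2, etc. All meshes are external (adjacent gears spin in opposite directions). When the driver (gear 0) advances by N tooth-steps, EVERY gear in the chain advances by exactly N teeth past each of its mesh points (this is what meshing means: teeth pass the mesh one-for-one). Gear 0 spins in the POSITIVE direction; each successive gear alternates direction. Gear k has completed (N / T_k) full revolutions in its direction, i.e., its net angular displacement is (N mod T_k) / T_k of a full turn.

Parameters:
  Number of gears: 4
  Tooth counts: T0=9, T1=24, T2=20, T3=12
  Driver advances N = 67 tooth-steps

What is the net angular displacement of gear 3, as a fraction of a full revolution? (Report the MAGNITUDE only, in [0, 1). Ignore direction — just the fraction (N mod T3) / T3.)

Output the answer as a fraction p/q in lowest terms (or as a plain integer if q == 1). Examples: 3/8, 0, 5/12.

Chain of 4 gears, tooth counts: [9, 24, 20, 12]
  gear 0: T0=9, direction=positive, advance = 67 mod 9 = 4 teeth = 4/9 turn
  gear 1: T1=24, direction=negative, advance = 67 mod 24 = 19 teeth = 19/24 turn
  gear 2: T2=20, direction=positive, advance = 67 mod 20 = 7 teeth = 7/20 turn
  gear 3: T3=12, direction=negative, advance = 67 mod 12 = 7 teeth = 7/12 turn
Gear 3: 67 mod 12 = 7
Fraction = 7 / 12 = 7/12 (gcd(7,12)=1) = 7/12

Answer: 7/12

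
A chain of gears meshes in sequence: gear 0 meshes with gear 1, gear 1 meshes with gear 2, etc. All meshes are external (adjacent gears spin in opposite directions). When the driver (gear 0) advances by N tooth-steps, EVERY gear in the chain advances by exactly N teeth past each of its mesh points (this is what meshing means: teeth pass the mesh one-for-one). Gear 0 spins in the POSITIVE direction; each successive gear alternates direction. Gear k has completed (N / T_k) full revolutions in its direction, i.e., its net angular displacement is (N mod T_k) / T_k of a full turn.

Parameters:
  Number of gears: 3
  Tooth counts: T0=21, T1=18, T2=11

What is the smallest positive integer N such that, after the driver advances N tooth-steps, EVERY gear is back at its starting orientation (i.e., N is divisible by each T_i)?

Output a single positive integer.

Answer: 1386

Derivation:
Gear k returns to start when N is a multiple of T_k.
All gears at start simultaneously when N is a common multiple of [21, 18, 11]; the smallest such N is lcm(21, 18, 11).
Start: lcm = T0 = 21
Fold in T1=18: gcd(21, 18) = 3; lcm(21, 18) = 21 * 18 / 3 = 378 / 3 = 126
Fold in T2=11: gcd(126, 11) = 1; lcm(126, 11) = 126 * 11 / 1 = 1386 / 1 = 1386
Full cycle length = 1386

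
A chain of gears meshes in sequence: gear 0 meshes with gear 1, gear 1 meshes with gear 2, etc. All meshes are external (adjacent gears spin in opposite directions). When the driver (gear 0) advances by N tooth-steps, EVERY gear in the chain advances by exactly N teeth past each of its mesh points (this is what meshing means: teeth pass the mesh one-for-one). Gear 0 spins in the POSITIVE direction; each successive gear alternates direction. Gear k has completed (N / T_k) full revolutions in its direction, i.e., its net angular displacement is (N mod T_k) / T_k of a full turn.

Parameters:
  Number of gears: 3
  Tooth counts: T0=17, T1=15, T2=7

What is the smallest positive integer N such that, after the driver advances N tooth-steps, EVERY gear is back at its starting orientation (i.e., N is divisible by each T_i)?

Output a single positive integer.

Answer: 1785

Derivation:
Gear k returns to start when N is a multiple of T_k.
All gears at start simultaneously when N is a common multiple of [17, 15, 7]; the smallest such N is lcm(17, 15, 7).
Start: lcm = T0 = 17
Fold in T1=15: gcd(17, 15) = 1; lcm(17, 15) = 17 * 15 / 1 = 255 / 1 = 255
Fold in T2=7: gcd(255, 7) = 1; lcm(255, 7) = 255 * 7 / 1 = 1785 / 1 = 1785
Full cycle length = 1785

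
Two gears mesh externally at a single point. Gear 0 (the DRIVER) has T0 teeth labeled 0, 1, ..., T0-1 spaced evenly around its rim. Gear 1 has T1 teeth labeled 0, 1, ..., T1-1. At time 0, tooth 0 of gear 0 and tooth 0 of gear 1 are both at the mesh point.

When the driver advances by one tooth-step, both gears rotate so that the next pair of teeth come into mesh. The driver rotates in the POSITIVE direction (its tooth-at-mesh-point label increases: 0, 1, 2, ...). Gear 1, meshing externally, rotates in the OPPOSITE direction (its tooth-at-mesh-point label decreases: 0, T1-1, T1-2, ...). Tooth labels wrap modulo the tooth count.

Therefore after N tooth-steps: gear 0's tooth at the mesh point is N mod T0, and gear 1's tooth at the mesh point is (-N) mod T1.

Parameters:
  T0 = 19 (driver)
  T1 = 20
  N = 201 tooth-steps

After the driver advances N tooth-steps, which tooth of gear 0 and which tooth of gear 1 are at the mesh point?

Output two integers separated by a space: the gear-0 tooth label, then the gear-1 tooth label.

Gear 0 (driver, T0=19): tooth at mesh = N mod T0
  201 = 10 * 19 + 11, so 201 mod 19 = 11
  gear 0 tooth = 11
Gear 1 (driven, T1=20): tooth at mesh = (-N) mod T1
  201 = 10 * 20 + 1, so 201 mod 20 = 1
  (-201) mod 20 = (-1) mod 20 = 20 - 1 = 19
Mesh after 201 steps: gear-0 tooth 11 meets gear-1 tooth 19

Answer: 11 19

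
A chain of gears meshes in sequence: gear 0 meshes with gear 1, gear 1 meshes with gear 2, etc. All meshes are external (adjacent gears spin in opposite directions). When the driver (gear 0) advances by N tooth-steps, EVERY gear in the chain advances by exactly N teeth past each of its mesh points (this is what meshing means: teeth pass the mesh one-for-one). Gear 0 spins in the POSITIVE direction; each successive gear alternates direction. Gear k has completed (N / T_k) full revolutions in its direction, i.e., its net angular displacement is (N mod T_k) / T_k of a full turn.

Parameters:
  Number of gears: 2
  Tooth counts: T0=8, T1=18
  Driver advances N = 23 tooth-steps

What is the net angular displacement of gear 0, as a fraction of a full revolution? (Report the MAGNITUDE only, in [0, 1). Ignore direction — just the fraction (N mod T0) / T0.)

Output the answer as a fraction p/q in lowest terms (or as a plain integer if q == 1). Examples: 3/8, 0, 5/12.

Chain of 2 gears, tooth counts: [8, 18]
  gear 0: T0=8, direction=positive, advance = 23 mod 8 = 7 teeth = 7/8 turn
  gear 1: T1=18, direction=negative, advance = 23 mod 18 = 5 teeth = 5/18 turn
Gear 0: 23 mod 8 = 7
Fraction = 7 / 8 = 7/8 (gcd(7,8)=1) = 7/8

Answer: 7/8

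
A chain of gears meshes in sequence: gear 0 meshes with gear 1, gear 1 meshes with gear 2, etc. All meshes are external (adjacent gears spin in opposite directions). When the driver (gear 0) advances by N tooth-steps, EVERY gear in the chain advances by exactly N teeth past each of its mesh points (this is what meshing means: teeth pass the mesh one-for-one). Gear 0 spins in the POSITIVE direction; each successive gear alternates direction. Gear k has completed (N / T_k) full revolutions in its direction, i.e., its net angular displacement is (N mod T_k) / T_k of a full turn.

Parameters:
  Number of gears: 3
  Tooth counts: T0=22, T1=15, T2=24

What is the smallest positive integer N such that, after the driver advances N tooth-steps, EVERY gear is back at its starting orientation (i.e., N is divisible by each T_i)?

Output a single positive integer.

Gear k returns to start when N is a multiple of T_k.
All gears at start simultaneously when N is a common multiple of [22, 15, 24]; the smallest such N is lcm(22, 15, 24).
Start: lcm = T0 = 22
Fold in T1=15: gcd(22, 15) = 1; lcm(22, 15) = 22 * 15 / 1 = 330 / 1 = 330
Fold in T2=24: gcd(330, 24) = 6; lcm(330, 24) = 330 * 24 / 6 = 7920 / 6 = 1320
Full cycle length = 1320

Answer: 1320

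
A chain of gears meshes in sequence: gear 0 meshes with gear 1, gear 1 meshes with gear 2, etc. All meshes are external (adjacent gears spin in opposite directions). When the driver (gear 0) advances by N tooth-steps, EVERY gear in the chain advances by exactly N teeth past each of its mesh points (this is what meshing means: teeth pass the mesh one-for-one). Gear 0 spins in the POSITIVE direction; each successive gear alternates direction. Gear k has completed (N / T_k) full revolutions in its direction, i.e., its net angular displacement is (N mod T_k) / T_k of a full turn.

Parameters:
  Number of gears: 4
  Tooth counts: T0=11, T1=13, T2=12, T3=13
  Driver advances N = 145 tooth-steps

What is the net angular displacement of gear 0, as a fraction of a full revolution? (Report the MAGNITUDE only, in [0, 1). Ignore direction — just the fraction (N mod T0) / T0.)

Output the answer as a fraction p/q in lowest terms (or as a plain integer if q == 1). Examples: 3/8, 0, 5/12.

Answer: 2/11

Derivation:
Chain of 4 gears, tooth counts: [11, 13, 12, 13]
  gear 0: T0=11, direction=positive, advance = 145 mod 11 = 2 teeth = 2/11 turn
  gear 1: T1=13, direction=negative, advance = 145 mod 13 = 2 teeth = 2/13 turn
  gear 2: T2=12, direction=positive, advance = 145 mod 12 = 1 teeth = 1/12 turn
  gear 3: T3=13, direction=negative, advance = 145 mod 13 = 2 teeth = 2/13 turn
Gear 0: 145 mod 11 = 2
Fraction = 2 / 11 = 2/11 (gcd(2,11)=1) = 2/11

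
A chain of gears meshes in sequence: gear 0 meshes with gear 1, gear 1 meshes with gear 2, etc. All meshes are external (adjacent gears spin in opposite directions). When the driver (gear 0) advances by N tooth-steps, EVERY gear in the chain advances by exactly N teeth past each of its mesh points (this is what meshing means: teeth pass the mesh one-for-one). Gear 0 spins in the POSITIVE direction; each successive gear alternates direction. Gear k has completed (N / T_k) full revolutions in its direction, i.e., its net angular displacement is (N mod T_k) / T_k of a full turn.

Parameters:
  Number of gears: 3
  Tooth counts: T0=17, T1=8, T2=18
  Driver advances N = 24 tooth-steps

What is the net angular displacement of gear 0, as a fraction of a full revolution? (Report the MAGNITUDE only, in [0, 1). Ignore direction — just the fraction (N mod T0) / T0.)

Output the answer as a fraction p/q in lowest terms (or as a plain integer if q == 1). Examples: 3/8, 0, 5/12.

Chain of 3 gears, tooth counts: [17, 8, 18]
  gear 0: T0=17, direction=positive, advance = 24 mod 17 = 7 teeth = 7/17 turn
  gear 1: T1=8, direction=negative, advance = 24 mod 8 = 0 teeth = 0/8 turn
  gear 2: T2=18, direction=positive, advance = 24 mod 18 = 6 teeth = 6/18 turn
Gear 0: 24 mod 17 = 7
Fraction = 7 / 17 = 7/17 (gcd(7,17)=1) = 7/17

Answer: 7/17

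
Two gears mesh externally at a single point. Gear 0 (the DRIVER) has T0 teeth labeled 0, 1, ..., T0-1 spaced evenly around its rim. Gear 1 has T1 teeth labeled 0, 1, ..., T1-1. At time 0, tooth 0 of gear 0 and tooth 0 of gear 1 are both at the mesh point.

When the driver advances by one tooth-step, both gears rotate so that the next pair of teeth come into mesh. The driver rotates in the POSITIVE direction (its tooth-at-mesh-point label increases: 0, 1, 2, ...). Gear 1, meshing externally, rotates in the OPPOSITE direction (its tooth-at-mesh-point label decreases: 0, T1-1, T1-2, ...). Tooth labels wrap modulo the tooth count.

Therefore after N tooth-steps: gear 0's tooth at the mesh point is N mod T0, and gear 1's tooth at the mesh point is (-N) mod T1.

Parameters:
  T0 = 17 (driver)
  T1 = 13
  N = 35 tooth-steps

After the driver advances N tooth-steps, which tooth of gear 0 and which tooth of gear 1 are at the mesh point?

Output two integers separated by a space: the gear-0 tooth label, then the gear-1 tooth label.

Gear 0 (driver, T0=17): tooth at mesh = N mod T0
  35 = 2 * 17 + 1, so 35 mod 17 = 1
  gear 0 tooth = 1
Gear 1 (driven, T1=13): tooth at mesh = (-N) mod T1
  35 = 2 * 13 + 9, so 35 mod 13 = 9
  (-35) mod 13 = (-9) mod 13 = 13 - 9 = 4
Mesh after 35 steps: gear-0 tooth 1 meets gear-1 tooth 4

Answer: 1 4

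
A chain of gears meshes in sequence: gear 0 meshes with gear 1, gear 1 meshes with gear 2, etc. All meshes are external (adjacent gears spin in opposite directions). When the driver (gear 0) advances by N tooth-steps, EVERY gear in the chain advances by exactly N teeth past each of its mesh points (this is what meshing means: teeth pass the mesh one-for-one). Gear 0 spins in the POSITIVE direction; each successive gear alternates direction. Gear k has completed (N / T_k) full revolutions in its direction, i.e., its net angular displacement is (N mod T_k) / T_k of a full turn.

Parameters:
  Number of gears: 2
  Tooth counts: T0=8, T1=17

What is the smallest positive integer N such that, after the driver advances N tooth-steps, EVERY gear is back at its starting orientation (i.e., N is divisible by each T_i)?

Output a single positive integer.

Answer: 136

Derivation:
Gear k returns to start when N is a multiple of T_k.
All gears at start simultaneously when N is a common multiple of [8, 17]; the smallest such N is lcm(8, 17).
Start: lcm = T0 = 8
Fold in T1=17: gcd(8, 17) = 1; lcm(8, 17) = 8 * 17 / 1 = 136 / 1 = 136
Full cycle length = 136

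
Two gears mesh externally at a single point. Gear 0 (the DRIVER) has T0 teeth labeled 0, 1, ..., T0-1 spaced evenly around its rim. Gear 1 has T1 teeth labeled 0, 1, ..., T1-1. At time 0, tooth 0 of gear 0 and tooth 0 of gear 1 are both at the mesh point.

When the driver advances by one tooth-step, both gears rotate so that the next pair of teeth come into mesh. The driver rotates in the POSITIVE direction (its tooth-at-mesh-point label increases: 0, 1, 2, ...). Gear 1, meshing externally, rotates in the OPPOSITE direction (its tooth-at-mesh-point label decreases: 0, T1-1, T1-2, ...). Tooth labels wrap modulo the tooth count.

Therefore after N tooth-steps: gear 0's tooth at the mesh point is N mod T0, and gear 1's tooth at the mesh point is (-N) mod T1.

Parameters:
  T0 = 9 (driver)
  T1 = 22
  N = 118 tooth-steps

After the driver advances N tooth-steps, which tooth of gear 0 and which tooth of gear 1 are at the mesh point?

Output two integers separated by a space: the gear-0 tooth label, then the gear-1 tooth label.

Gear 0 (driver, T0=9): tooth at mesh = N mod T0
  118 = 13 * 9 + 1, so 118 mod 9 = 1
  gear 0 tooth = 1
Gear 1 (driven, T1=22): tooth at mesh = (-N) mod T1
  118 = 5 * 22 + 8, so 118 mod 22 = 8
  (-118) mod 22 = (-8) mod 22 = 22 - 8 = 14
Mesh after 118 steps: gear-0 tooth 1 meets gear-1 tooth 14

Answer: 1 14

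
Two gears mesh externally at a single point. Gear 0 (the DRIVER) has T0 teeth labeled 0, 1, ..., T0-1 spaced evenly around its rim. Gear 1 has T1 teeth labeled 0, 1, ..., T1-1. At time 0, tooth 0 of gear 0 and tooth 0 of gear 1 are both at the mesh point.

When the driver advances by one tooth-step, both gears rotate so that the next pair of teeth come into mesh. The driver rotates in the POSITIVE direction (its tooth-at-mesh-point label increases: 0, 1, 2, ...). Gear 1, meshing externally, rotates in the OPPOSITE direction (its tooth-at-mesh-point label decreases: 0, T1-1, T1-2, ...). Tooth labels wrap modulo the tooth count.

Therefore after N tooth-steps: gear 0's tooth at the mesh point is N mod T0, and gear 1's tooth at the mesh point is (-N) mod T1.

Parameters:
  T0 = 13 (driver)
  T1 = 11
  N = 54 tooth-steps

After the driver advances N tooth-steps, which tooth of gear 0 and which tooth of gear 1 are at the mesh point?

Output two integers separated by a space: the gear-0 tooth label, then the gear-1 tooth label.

Gear 0 (driver, T0=13): tooth at mesh = N mod T0
  54 = 4 * 13 + 2, so 54 mod 13 = 2
  gear 0 tooth = 2
Gear 1 (driven, T1=11): tooth at mesh = (-N) mod T1
  54 = 4 * 11 + 10, so 54 mod 11 = 10
  (-54) mod 11 = (-10) mod 11 = 11 - 10 = 1
Mesh after 54 steps: gear-0 tooth 2 meets gear-1 tooth 1

Answer: 2 1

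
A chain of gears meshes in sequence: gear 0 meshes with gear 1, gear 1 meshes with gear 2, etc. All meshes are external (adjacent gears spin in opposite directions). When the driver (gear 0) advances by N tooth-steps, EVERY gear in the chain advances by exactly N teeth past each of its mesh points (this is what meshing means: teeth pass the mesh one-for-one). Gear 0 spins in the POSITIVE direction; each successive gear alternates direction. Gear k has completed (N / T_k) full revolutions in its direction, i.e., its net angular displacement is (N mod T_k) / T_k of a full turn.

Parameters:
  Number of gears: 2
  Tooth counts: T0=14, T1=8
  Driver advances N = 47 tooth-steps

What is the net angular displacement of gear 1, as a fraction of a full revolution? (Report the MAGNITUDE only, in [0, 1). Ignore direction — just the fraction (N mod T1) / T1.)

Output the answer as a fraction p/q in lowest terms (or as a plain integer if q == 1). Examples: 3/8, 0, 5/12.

Answer: 7/8

Derivation:
Chain of 2 gears, tooth counts: [14, 8]
  gear 0: T0=14, direction=positive, advance = 47 mod 14 = 5 teeth = 5/14 turn
  gear 1: T1=8, direction=negative, advance = 47 mod 8 = 7 teeth = 7/8 turn
Gear 1: 47 mod 8 = 7
Fraction = 7 / 8 = 7/8 (gcd(7,8)=1) = 7/8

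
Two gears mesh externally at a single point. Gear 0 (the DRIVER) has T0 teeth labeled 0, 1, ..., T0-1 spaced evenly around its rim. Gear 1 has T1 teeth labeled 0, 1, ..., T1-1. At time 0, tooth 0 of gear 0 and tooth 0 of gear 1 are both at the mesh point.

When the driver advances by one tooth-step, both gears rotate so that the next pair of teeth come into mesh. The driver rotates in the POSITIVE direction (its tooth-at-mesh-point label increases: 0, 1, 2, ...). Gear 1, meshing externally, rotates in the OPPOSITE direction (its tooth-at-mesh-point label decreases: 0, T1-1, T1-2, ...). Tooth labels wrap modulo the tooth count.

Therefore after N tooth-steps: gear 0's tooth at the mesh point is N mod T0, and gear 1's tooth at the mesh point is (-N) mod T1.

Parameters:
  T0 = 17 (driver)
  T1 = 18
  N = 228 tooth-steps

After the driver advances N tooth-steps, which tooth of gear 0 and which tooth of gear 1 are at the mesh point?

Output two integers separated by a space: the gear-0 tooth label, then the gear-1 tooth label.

Answer: 7 6

Derivation:
Gear 0 (driver, T0=17): tooth at mesh = N mod T0
  228 = 13 * 17 + 7, so 228 mod 17 = 7
  gear 0 tooth = 7
Gear 1 (driven, T1=18): tooth at mesh = (-N) mod T1
  228 = 12 * 18 + 12, so 228 mod 18 = 12
  (-228) mod 18 = (-12) mod 18 = 18 - 12 = 6
Mesh after 228 steps: gear-0 tooth 7 meets gear-1 tooth 6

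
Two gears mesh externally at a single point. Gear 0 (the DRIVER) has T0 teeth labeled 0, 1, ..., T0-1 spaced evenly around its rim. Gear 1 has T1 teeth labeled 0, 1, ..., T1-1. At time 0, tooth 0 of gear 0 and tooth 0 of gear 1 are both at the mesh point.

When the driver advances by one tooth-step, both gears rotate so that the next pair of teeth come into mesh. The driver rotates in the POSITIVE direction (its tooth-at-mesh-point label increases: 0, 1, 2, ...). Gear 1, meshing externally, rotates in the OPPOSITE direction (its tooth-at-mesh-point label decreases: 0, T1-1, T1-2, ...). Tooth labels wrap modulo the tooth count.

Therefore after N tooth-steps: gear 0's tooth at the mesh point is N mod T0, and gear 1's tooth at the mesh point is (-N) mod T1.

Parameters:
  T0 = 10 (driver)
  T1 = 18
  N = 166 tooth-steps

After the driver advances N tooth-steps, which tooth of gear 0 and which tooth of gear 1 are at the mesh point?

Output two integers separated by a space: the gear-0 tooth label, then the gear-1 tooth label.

Answer: 6 14

Derivation:
Gear 0 (driver, T0=10): tooth at mesh = N mod T0
  166 = 16 * 10 + 6, so 166 mod 10 = 6
  gear 0 tooth = 6
Gear 1 (driven, T1=18): tooth at mesh = (-N) mod T1
  166 = 9 * 18 + 4, so 166 mod 18 = 4
  (-166) mod 18 = (-4) mod 18 = 18 - 4 = 14
Mesh after 166 steps: gear-0 tooth 6 meets gear-1 tooth 14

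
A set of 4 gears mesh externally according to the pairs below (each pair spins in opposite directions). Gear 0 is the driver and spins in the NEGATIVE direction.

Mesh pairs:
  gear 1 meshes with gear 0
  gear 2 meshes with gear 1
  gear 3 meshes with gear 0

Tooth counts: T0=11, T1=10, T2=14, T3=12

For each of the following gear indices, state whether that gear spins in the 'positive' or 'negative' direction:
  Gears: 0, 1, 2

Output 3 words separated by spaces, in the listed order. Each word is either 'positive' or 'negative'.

Gear 0 (driver): negative (depth 0)
  gear 1: meshes with gear 0 -> depth 1 -> positive (opposite of gear 0)
  gear 2: meshes with gear 1 -> depth 2 -> negative (opposite of gear 1)
  gear 3: meshes with gear 0 -> depth 1 -> positive (opposite of gear 0)
Queried indices 0, 1, 2 -> negative, positive, negative

Answer: negative positive negative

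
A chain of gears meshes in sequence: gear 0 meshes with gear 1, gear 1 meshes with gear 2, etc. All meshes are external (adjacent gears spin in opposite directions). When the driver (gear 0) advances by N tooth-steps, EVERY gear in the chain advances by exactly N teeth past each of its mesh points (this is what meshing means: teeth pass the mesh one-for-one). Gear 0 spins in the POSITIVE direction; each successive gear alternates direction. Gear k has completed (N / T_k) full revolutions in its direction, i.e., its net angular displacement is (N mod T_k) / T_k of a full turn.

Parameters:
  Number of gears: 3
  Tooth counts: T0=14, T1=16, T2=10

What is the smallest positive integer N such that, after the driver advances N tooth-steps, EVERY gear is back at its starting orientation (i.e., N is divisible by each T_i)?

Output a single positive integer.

Gear k returns to start when N is a multiple of T_k.
All gears at start simultaneously when N is a common multiple of [14, 16, 10]; the smallest such N is lcm(14, 16, 10).
Start: lcm = T0 = 14
Fold in T1=16: gcd(14, 16) = 2; lcm(14, 16) = 14 * 16 / 2 = 224 / 2 = 112
Fold in T2=10: gcd(112, 10) = 2; lcm(112, 10) = 112 * 10 / 2 = 1120 / 2 = 560
Full cycle length = 560

Answer: 560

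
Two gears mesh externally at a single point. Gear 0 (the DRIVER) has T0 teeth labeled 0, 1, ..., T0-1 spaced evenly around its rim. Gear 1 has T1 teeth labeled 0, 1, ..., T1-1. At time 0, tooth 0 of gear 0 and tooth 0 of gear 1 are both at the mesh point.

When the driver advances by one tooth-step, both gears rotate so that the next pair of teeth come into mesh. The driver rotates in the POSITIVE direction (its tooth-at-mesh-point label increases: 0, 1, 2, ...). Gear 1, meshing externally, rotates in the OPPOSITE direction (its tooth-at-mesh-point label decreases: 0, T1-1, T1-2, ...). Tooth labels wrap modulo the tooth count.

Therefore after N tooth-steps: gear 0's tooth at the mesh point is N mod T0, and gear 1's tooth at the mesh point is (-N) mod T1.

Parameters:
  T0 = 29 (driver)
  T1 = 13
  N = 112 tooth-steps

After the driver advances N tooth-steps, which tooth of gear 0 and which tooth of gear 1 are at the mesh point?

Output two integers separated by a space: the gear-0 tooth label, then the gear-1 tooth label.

Answer: 25 5

Derivation:
Gear 0 (driver, T0=29): tooth at mesh = N mod T0
  112 = 3 * 29 + 25, so 112 mod 29 = 25
  gear 0 tooth = 25
Gear 1 (driven, T1=13): tooth at mesh = (-N) mod T1
  112 = 8 * 13 + 8, so 112 mod 13 = 8
  (-112) mod 13 = (-8) mod 13 = 13 - 8 = 5
Mesh after 112 steps: gear-0 tooth 25 meets gear-1 tooth 5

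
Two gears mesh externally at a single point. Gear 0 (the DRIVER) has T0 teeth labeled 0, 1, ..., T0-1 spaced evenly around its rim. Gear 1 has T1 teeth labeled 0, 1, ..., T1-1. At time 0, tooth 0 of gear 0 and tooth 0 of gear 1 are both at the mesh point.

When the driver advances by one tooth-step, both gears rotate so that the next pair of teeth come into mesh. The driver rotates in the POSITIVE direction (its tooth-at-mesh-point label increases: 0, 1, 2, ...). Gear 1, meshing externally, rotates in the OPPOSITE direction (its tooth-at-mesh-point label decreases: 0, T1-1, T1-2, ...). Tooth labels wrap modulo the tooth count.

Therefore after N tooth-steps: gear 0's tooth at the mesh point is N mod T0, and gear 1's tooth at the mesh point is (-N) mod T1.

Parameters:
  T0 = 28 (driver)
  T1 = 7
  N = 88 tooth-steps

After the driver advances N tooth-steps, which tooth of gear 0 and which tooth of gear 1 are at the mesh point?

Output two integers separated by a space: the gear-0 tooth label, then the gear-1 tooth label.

Answer: 4 3

Derivation:
Gear 0 (driver, T0=28): tooth at mesh = N mod T0
  88 = 3 * 28 + 4, so 88 mod 28 = 4
  gear 0 tooth = 4
Gear 1 (driven, T1=7): tooth at mesh = (-N) mod T1
  88 = 12 * 7 + 4, so 88 mod 7 = 4
  (-88) mod 7 = (-4) mod 7 = 7 - 4 = 3
Mesh after 88 steps: gear-0 tooth 4 meets gear-1 tooth 3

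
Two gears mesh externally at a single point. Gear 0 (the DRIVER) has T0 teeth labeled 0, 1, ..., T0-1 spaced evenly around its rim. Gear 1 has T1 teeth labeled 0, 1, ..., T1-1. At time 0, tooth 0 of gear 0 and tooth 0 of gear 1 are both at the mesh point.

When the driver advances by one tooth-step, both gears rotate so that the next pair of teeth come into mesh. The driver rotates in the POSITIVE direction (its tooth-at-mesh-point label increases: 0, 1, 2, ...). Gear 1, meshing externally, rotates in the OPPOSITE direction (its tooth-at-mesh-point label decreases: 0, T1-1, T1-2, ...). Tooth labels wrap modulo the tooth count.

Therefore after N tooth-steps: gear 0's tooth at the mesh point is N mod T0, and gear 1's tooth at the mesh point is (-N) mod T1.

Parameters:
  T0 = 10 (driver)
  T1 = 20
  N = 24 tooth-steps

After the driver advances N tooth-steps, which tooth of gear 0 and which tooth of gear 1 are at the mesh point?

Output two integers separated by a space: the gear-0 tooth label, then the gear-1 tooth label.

Gear 0 (driver, T0=10): tooth at mesh = N mod T0
  24 = 2 * 10 + 4, so 24 mod 10 = 4
  gear 0 tooth = 4
Gear 1 (driven, T1=20): tooth at mesh = (-N) mod T1
  24 = 1 * 20 + 4, so 24 mod 20 = 4
  (-24) mod 20 = (-4) mod 20 = 20 - 4 = 16
Mesh after 24 steps: gear-0 tooth 4 meets gear-1 tooth 16

Answer: 4 16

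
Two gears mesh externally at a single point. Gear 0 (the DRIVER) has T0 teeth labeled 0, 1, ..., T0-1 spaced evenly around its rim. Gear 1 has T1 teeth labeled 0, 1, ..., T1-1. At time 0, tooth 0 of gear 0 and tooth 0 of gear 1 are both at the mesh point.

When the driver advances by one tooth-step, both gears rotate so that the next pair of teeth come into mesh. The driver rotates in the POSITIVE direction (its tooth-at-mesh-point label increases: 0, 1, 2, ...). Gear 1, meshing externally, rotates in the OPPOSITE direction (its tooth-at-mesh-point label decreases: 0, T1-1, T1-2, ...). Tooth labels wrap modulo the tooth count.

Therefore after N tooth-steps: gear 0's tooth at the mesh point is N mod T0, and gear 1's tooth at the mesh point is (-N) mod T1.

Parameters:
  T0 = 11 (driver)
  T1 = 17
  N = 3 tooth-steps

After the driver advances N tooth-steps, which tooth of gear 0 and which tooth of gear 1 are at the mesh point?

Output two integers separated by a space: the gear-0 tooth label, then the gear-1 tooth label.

Answer: 3 14

Derivation:
Gear 0 (driver, T0=11): tooth at mesh = N mod T0
  3 = 0 * 11 + 3, so 3 mod 11 = 3
  gear 0 tooth = 3
Gear 1 (driven, T1=17): tooth at mesh = (-N) mod T1
  3 = 0 * 17 + 3, so 3 mod 17 = 3
  (-3) mod 17 = (-3) mod 17 = 17 - 3 = 14
Mesh after 3 steps: gear-0 tooth 3 meets gear-1 tooth 14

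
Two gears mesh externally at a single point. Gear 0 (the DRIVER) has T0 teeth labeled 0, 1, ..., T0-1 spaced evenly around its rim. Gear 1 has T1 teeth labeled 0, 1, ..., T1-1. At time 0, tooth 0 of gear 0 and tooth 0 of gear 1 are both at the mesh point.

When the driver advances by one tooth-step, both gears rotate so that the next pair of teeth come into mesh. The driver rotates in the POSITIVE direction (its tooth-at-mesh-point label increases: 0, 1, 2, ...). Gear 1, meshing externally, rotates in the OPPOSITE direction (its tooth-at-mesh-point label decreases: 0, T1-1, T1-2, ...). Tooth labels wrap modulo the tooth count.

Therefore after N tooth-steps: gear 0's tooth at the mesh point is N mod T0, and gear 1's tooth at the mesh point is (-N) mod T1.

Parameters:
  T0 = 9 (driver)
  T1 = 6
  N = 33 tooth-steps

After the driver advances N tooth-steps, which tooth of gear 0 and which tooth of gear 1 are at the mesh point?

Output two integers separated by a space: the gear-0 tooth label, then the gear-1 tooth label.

Answer: 6 3

Derivation:
Gear 0 (driver, T0=9): tooth at mesh = N mod T0
  33 = 3 * 9 + 6, so 33 mod 9 = 6
  gear 0 tooth = 6
Gear 1 (driven, T1=6): tooth at mesh = (-N) mod T1
  33 = 5 * 6 + 3, so 33 mod 6 = 3
  (-33) mod 6 = (-3) mod 6 = 6 - 3 = 3
Mesh after 33 steps: gear-0 tooth 6 meets gear-1 tooth 3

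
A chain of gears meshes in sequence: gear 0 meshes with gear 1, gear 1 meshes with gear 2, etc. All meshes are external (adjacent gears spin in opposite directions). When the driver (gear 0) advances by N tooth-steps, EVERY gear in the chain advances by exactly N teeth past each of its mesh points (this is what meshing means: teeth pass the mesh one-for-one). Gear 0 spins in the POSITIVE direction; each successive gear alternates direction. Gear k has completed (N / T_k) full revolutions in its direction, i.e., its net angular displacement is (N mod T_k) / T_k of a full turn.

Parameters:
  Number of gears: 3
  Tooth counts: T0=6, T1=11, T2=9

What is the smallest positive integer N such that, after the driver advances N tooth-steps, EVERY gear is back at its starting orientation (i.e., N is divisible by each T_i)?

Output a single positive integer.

Gear k returns to start when N is a multiple of T_k.
All gears at start simultaneously when N is a common multiple of [6, 11, 9]; the smallest such N is lcm(6, 11, 9).
Start: lcm = T0 = 6
Fold in T1=11: gcd(6, 11) = 1; lcm(6, 11) = 6 * 11 / 1 = 66 / 1 = 66
Fold in T2=9: gcd(66, 9) = 3; lcm(66, 9) = 66 * 9 / 3 = 594 / 3 = 198
Full cycle length = 198

Answer: 198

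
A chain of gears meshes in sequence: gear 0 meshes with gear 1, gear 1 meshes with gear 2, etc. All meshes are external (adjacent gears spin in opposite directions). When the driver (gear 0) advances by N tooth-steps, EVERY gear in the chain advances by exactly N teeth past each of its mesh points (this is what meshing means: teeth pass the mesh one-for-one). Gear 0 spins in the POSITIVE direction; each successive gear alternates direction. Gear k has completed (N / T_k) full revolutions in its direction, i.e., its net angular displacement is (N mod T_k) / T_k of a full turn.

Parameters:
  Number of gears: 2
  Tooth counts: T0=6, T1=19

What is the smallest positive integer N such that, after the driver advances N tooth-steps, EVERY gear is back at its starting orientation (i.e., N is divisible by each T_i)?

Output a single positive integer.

Answer: 114

Derivation:
Gear k returns to start when N is a multiple of T_k.
All gears at start simultaneously when N is a common multiple of [6, 19]; the smallest such N is lcm(6, 19).
Start: lcm = T0 = 6
Fold in T1=19: gcd(6, 19) = 1; lcm(6, 19) = 6 * 19 / 1 = 114 / 1 = 114
Full cycle length = 114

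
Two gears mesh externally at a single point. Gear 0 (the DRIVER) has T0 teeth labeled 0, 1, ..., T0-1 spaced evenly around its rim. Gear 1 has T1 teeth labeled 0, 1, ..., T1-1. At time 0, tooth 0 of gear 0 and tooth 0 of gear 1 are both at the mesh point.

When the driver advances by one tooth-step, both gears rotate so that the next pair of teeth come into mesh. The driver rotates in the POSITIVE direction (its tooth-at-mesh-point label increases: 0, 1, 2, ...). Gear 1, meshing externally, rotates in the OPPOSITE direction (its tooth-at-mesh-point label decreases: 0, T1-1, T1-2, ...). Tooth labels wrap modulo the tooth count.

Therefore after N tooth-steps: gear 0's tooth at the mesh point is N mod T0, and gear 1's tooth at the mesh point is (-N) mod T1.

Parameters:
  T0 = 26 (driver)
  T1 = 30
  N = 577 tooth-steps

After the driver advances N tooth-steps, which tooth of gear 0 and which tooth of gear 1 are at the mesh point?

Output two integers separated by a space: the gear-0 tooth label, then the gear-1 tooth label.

Answer: 5 23

Derivation:
Gear 0 (driver, T0=26): tooth at mesh = N mod T0
  577 = 22 * 26 + 5, so 577 mod 26 = 5
  gear 0 tooth = 5
Gear 1 (driven, T1=30): tooth at mesh = (-N) mod T1
  577 = 19 * 30 + 7, so 577 mod 30 = 7
  (-577) mod 30 = (-7) mod 30 = 30 - 7 = 23
Mesh after 577 steps: gear-0 tooth 5 meets gear-1 tooth 23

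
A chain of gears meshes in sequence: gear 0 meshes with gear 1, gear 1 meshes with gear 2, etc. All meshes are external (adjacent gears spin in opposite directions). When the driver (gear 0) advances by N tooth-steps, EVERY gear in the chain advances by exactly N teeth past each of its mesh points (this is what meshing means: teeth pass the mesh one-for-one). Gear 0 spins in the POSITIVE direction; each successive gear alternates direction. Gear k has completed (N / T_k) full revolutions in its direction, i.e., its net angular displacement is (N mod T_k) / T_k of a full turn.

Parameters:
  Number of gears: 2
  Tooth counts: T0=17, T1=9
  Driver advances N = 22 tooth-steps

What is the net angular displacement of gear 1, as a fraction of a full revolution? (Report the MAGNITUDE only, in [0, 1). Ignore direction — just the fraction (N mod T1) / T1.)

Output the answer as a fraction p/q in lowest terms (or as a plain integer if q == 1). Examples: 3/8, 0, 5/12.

Chain of 2 gears, tooth counts: [17, 9]
  gear 0: T0=17, direction=positive, advance = 22 mod 17 = 5 teeth = 5/17 turn
  gear 1: T1=9, direction=negative, advance = 22 mod 9 = 4 teeth = 4/9 turn
Gear 1: 22 mod 9 = 4
Fraction = 4 / 9 = 4/9 (gcd(4,9)=1) = 4/9

Answer: 4/9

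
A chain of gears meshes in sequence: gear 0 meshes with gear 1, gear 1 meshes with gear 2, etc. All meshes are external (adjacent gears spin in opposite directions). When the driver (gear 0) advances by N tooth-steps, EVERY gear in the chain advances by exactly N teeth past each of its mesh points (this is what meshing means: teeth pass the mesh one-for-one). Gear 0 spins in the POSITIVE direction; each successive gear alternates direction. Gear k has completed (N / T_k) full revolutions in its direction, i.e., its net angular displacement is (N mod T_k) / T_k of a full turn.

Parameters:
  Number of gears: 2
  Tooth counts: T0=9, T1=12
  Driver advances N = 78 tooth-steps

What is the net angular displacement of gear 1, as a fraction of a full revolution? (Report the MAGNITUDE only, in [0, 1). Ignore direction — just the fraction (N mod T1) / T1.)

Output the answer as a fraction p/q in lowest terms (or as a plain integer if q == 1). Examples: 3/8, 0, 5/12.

Chain of 2 gears, tooth counts: [9, 12]
  gear 0: T0=9, direction=positive, advance = 78 mod 9 = 6 teeth = 6/9 turn
  gear 1: T1=12, direction=negative, advance = 78 mod 12 = 6 teeth = 6/12 turn
Gear 1: 78 mod 12 = 6
Fraction = 6 / 12 = 1/2 (gcd(6,12)=6) = 1/2

Answer: 1/2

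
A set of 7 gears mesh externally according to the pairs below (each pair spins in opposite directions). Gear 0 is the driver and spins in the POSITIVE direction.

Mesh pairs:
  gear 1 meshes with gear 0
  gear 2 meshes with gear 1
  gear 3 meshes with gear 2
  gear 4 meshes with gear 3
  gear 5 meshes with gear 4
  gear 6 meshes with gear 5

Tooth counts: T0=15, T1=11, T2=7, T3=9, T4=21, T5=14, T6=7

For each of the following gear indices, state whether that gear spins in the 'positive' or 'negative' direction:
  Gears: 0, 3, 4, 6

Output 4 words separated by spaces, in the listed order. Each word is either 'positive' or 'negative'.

Gear 0 (driver): positive (depth 0)
  gear 1: meshes with gear 0 -> depth 1 -> negative (opposite of gear 0)
  gear 2: meshes with gear 1 -> depth 2 -> positive (opposite of gear 1)
  gear 3: meshes with gear 2 -> depth 3 -> negative (opposite of gear 2)
  gear 4: meshes with gear 3 -> depth 4 -> positive (opposite of gear 3)
  gear 5: meshes with gear 4 -> depth 5 -> negative (opposite of gear 4)
  gear 6: meshes with gear 5 -> depth 6 -> positive (opposite of gear 5)
Queried indices 0, 3, 4, 6 -> positive, negative, positive, positive

Answer: positive negative positive positive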